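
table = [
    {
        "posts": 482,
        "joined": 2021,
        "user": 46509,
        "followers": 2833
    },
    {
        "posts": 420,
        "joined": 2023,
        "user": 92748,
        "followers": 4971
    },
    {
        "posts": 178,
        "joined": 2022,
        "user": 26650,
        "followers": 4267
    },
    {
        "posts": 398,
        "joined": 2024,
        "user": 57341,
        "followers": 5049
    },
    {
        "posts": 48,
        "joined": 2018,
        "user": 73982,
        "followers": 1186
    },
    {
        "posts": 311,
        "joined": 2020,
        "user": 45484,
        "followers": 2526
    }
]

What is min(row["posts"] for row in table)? 48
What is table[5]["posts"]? 311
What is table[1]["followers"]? 4971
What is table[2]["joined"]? 2022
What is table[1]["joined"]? 2023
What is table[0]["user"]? 46509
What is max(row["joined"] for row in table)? 2024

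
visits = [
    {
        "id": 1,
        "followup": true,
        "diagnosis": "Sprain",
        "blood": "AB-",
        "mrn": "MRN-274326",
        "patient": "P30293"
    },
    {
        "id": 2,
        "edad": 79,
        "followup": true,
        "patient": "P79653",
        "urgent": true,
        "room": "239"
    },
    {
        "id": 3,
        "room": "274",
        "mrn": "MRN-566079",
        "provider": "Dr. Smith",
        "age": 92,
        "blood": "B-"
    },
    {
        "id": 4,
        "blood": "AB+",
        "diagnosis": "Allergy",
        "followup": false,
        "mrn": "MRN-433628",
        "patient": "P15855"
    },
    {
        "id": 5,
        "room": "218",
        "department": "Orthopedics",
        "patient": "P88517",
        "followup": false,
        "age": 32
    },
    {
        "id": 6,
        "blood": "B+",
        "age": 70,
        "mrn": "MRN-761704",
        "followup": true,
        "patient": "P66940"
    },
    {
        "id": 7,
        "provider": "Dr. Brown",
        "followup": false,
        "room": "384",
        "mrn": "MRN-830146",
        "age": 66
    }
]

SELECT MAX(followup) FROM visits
True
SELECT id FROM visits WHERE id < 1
[]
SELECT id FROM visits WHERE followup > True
[]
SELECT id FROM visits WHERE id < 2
[1]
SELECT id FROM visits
[1, 2, 3, 4, 5, 6, 7]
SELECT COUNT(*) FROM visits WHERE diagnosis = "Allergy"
1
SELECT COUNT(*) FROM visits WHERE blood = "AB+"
1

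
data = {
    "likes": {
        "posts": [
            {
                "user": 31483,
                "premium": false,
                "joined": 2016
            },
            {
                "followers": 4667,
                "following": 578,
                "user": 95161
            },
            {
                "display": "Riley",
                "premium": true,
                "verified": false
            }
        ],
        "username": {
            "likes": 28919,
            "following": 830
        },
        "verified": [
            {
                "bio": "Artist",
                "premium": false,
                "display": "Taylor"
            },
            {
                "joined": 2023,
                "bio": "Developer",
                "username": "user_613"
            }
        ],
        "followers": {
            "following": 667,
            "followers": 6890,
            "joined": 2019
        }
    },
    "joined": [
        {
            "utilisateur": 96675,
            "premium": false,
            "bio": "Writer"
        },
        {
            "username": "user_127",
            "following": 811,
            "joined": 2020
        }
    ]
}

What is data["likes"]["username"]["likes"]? 28919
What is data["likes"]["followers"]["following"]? 667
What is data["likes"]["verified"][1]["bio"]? "Developer"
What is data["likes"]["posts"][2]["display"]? "Riley"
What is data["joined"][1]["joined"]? 2020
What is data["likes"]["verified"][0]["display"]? "Taylor"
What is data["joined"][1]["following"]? 811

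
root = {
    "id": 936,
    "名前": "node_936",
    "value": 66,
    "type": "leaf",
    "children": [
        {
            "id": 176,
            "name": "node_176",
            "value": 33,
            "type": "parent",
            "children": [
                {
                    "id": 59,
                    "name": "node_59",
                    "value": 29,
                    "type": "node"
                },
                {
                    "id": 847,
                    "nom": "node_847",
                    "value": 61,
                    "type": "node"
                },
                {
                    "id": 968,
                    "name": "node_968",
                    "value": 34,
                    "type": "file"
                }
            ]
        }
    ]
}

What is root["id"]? 936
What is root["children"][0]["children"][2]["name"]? "node_968"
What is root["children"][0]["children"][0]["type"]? "node"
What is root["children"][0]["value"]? 33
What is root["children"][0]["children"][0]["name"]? "node_59"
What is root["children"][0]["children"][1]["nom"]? "node_847"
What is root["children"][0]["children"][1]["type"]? "node"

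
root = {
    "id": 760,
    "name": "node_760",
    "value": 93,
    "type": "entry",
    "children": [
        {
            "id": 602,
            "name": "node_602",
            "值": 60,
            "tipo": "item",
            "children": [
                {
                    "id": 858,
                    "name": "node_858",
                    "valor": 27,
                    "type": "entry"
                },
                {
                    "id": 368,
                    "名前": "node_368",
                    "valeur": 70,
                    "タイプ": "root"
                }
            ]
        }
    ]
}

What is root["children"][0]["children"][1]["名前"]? "node_368"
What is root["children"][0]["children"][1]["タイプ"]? "root"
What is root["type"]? "entry"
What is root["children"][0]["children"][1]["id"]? 368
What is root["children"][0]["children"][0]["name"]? "node_858"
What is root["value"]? 93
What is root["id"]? 760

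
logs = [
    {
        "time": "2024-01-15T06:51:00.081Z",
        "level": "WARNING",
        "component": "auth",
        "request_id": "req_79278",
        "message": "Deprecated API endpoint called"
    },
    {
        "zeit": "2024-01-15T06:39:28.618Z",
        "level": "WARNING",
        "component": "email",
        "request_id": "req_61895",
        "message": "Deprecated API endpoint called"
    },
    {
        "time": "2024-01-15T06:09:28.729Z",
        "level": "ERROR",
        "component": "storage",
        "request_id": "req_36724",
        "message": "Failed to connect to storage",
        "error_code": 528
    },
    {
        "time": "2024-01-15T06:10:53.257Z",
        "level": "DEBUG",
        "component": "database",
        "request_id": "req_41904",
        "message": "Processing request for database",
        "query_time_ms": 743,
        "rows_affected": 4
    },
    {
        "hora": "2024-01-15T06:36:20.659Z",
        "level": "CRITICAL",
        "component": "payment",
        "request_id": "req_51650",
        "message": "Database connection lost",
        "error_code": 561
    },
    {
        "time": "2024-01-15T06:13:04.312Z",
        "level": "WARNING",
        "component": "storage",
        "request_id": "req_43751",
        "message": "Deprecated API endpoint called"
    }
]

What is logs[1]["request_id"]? "req_61895"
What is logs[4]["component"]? "payment"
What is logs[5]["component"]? "storage"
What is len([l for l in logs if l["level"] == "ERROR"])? 1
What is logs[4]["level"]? "CRITICAL"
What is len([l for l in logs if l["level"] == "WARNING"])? 3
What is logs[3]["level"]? "DEBUG"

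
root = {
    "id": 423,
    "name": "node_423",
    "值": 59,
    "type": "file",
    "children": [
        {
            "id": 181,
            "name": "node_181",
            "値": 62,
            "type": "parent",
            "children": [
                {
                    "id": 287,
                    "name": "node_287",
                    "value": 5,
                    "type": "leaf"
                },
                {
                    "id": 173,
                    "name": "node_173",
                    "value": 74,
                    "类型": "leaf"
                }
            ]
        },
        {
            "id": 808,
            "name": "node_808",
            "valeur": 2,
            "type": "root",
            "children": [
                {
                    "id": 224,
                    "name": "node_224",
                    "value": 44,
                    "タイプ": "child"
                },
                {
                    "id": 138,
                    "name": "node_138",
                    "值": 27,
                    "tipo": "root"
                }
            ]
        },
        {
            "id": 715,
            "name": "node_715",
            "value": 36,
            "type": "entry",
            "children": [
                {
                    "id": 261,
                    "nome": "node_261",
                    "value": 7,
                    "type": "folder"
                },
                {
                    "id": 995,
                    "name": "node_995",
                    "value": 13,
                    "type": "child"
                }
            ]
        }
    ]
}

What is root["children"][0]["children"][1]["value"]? 74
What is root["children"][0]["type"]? "parent"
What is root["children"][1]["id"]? 808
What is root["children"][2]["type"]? "entry"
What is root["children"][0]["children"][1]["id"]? 173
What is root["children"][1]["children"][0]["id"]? 224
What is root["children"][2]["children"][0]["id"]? 261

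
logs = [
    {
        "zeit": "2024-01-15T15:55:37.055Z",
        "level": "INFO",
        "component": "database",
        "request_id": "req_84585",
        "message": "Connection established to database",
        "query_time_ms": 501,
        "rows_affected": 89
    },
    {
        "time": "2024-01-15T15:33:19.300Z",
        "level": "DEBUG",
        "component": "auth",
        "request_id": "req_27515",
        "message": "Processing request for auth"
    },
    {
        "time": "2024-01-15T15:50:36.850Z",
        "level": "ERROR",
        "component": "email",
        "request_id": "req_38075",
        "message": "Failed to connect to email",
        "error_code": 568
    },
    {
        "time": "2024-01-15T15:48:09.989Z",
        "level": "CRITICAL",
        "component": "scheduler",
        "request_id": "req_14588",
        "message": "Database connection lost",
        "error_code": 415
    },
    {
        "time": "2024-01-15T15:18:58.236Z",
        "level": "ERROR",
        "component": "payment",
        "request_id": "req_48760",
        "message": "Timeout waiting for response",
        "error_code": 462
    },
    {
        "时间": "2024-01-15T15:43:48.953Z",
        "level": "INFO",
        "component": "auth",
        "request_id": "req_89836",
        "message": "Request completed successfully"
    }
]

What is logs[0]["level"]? "INFO"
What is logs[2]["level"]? "ERROR"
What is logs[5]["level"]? "INFO"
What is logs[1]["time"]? "2024-01-15T15:33:19.300Z"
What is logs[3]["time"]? "2024-01-15T15:48:09.989Z"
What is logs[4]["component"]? "payment"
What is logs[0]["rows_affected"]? 89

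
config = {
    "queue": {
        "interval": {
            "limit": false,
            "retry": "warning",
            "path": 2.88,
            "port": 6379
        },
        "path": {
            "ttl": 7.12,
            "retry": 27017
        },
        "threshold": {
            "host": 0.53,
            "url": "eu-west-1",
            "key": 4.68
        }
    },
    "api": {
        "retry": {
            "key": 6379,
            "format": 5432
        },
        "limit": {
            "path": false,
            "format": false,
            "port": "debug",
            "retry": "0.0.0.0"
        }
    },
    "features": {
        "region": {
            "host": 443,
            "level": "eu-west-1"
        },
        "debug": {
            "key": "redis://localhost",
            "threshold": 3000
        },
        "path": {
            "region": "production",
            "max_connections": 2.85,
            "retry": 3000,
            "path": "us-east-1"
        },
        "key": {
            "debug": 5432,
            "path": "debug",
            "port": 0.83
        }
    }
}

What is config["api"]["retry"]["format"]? 5432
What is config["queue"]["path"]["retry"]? 27017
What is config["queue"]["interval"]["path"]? 2.88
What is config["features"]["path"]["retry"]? 3000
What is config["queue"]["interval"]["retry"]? "warning"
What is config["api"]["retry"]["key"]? 6379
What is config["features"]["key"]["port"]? 0.83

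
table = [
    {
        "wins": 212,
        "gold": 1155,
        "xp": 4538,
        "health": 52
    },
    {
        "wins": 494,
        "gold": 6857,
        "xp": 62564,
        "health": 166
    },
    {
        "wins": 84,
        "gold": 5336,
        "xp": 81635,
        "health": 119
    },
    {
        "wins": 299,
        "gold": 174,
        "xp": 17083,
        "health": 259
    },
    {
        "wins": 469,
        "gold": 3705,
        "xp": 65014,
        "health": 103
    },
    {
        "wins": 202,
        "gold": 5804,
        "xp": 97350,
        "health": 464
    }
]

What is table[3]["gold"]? 174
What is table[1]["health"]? 166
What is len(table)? 6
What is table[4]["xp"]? 65014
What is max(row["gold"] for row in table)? 6857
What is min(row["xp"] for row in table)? 4538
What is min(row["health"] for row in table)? 52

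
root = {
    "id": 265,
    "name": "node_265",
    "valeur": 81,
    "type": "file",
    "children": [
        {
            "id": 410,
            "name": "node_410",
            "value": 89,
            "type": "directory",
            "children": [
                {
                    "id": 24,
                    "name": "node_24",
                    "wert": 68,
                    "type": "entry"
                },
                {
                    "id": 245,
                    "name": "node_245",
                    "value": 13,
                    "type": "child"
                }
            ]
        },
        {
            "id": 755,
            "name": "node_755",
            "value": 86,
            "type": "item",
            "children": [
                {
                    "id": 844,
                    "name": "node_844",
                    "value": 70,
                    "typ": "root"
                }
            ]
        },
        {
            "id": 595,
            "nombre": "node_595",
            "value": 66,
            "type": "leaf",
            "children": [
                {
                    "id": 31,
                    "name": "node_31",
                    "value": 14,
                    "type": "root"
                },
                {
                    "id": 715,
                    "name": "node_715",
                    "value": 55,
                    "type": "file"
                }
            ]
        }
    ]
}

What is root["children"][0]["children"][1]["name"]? "node_245"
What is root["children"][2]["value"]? 66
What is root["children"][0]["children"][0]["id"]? 24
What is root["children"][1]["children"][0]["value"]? 70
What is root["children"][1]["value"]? 86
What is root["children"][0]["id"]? 410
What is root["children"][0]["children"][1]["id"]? 245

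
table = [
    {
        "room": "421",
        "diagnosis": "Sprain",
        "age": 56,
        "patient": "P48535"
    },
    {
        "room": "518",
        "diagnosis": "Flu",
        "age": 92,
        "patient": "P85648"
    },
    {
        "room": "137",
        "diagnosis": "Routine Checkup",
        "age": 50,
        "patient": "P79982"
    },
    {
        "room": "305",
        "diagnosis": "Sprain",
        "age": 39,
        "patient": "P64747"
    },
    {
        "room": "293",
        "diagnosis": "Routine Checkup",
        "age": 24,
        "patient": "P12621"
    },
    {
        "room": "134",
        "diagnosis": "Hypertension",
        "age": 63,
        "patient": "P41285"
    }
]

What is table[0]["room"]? "421"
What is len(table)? 6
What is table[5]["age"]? 63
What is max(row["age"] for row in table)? 92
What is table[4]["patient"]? "P12621"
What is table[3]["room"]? "305"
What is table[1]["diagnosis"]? "Flu"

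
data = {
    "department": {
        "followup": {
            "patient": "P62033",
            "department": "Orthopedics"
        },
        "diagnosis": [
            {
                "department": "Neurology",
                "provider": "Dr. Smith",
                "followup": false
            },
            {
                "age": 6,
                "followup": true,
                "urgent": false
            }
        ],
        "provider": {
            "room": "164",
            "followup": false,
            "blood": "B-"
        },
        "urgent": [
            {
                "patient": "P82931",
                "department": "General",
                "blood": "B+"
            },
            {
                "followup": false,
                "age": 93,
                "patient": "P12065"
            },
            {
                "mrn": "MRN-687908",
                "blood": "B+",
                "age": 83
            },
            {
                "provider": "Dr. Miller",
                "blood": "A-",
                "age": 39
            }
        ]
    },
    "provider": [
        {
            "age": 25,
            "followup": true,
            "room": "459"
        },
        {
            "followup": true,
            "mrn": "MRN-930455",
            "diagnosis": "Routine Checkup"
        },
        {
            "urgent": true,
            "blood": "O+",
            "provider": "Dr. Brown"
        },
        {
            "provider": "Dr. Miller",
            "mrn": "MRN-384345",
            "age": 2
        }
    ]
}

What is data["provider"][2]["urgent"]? True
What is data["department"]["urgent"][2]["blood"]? "B+"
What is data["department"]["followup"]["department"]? "Orthopedics"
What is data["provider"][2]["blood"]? "O+"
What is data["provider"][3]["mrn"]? "MRN-384345"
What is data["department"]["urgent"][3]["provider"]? "Dr. Miller"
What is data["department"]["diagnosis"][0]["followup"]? False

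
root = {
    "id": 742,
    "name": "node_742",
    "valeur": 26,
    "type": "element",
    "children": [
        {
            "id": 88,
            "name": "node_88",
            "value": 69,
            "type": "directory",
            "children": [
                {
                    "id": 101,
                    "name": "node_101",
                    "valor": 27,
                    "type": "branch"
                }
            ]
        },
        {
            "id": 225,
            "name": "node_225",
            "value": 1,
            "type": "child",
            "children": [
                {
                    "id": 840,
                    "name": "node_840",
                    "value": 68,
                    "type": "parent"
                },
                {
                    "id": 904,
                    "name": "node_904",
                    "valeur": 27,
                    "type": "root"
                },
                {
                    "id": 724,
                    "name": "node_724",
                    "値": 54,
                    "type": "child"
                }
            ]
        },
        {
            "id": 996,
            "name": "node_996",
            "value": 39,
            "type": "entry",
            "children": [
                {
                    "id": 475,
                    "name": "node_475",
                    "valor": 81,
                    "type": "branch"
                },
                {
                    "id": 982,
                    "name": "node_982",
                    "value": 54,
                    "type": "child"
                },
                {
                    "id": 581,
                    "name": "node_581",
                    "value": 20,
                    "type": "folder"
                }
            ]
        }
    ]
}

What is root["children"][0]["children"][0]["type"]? "branch"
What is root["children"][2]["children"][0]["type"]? "branch"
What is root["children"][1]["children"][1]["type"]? "root"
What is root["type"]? "element"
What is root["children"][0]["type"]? "directory"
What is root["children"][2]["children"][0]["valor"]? 81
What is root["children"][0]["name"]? "node_88"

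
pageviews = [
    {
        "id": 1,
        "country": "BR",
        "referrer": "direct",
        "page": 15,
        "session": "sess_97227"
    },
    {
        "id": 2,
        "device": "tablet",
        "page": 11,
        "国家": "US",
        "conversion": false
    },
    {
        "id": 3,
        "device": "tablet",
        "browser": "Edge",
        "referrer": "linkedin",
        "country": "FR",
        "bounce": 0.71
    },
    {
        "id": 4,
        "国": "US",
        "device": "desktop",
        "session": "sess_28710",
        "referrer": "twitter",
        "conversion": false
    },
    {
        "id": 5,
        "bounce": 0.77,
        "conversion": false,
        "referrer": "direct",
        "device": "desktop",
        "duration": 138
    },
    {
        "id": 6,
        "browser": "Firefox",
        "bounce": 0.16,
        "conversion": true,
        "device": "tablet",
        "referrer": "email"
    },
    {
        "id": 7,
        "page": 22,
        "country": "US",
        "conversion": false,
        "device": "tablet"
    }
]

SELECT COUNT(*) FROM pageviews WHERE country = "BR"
1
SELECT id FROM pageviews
[1, 2, 3, 4, 5, 6, 7]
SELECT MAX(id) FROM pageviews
7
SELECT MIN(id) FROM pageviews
1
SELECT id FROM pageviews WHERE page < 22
[1, 2]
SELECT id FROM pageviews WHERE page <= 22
[1, 2, 7]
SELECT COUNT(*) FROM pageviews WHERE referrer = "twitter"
1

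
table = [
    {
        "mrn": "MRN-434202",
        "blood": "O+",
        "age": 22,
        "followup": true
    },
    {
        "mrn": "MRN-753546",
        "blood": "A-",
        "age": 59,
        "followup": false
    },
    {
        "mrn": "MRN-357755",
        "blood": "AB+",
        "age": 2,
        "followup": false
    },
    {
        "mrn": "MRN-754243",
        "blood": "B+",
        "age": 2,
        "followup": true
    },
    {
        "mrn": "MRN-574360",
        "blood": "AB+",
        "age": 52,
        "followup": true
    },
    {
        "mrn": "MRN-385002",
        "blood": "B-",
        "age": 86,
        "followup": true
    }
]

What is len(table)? 6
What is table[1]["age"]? 59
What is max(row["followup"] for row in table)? True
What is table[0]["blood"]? "O+"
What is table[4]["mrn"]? "MRN-574360"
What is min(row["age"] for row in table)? 2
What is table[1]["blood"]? "A-"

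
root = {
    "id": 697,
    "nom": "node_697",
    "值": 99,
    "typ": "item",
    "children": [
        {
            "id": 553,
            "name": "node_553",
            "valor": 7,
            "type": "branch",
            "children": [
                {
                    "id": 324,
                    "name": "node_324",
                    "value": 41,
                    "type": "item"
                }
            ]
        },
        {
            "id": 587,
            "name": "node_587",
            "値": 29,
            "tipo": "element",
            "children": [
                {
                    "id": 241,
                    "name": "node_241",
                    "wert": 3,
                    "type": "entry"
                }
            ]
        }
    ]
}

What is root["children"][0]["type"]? "branch"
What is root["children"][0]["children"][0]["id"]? 324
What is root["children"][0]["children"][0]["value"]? 41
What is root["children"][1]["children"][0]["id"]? 241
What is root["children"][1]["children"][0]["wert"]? 3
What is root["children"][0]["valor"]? 7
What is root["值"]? 99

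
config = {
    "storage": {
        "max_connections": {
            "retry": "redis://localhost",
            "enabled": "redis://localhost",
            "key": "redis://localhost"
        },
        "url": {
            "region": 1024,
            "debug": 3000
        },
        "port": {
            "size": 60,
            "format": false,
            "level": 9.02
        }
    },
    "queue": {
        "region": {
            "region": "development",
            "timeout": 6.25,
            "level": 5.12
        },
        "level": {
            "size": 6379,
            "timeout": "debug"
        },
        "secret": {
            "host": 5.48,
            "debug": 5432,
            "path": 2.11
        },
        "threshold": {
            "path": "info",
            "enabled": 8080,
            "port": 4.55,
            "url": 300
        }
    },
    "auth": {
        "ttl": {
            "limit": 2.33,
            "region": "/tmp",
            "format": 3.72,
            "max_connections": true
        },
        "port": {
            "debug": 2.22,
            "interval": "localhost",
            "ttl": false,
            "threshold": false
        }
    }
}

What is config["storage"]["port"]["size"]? 60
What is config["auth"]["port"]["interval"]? "localhost"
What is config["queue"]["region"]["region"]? "development"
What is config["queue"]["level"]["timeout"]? "debug"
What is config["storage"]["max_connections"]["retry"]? "redis://localhost"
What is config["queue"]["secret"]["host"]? 5.48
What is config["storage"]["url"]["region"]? 1024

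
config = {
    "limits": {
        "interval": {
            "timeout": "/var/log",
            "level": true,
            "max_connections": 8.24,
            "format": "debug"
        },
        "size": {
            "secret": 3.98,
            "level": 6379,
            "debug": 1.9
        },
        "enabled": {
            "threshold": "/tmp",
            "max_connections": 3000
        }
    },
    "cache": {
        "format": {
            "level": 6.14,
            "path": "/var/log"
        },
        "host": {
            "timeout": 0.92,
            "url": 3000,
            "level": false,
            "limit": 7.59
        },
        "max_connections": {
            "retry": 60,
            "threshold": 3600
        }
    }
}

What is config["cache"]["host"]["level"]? False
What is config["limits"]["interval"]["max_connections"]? 8.24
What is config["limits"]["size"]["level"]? 6379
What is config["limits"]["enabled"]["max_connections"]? 3000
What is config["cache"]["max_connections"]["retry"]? 60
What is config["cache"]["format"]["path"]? "/var/log"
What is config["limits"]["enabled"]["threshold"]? "/tmp"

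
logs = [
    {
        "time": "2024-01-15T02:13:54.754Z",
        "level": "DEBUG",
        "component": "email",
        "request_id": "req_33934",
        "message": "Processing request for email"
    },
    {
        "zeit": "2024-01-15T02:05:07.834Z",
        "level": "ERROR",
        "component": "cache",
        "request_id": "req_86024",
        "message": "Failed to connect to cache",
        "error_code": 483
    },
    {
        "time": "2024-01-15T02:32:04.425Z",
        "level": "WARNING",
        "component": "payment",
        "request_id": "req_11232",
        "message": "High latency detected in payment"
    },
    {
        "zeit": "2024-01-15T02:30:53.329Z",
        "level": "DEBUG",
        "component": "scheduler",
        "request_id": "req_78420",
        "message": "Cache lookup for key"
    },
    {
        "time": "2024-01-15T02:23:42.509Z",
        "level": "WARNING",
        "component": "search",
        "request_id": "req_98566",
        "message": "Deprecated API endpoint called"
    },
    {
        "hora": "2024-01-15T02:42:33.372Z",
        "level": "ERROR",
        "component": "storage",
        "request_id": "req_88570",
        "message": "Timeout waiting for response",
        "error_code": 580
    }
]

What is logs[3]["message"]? "Cache lookup for key"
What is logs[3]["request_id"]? "req_78420"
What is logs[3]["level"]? "DEBUG"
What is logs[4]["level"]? "WARNING"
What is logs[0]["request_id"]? "req_33934"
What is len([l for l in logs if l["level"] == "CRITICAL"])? 0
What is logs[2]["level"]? "WARNING"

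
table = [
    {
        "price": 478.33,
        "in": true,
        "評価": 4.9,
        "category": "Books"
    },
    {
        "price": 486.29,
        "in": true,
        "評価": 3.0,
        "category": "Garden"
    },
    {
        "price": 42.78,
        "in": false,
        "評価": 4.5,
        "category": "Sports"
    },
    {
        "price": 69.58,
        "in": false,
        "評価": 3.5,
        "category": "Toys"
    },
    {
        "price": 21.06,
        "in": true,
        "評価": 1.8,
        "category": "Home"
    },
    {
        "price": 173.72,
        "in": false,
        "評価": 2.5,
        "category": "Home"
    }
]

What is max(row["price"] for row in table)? 486.29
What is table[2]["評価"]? 4.5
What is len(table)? 6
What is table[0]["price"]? 478.33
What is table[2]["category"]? "Sports"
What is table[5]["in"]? False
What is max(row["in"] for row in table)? True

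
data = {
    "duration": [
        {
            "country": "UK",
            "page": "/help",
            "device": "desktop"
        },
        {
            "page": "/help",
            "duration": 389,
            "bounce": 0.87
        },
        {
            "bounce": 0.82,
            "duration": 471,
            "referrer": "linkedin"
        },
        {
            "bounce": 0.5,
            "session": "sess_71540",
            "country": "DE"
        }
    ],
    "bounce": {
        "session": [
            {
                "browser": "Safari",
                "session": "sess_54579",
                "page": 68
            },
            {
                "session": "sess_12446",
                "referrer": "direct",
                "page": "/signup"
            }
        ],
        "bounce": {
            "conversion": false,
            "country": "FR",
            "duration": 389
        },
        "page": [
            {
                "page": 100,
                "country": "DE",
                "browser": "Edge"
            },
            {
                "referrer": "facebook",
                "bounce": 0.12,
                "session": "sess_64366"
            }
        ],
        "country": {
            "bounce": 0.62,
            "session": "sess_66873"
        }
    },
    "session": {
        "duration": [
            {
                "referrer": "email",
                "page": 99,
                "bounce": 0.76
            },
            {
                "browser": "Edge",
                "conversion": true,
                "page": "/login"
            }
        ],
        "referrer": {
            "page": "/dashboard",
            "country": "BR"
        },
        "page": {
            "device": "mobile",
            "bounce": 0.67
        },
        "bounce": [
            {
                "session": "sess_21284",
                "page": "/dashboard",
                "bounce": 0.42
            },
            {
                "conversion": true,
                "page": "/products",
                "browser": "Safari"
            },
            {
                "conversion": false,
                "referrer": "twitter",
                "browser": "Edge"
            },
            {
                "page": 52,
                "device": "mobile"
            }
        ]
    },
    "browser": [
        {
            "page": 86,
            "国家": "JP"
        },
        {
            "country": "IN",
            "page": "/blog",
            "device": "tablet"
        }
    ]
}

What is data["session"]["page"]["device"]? "mobile"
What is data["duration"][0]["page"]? "/help"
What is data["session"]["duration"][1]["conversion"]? True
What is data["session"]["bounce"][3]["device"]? "mobile"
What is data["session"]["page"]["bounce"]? 0.67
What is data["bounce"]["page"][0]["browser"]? "Edge"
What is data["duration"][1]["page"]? "/help"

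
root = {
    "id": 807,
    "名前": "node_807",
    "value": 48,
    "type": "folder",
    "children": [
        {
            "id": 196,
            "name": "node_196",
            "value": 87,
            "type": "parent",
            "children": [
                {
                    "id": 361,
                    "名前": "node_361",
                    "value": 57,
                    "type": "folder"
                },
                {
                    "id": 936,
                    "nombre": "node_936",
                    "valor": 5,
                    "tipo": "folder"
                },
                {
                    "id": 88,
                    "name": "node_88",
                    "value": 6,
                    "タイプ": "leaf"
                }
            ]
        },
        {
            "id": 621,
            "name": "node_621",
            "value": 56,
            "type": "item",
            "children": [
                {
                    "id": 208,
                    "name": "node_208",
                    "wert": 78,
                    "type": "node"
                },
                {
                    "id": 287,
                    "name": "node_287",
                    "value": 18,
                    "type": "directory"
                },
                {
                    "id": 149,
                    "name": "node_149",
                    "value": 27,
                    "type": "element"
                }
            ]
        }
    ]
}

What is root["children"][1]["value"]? 56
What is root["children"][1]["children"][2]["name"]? "node_149"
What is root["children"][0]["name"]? "node_196"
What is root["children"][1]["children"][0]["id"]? 208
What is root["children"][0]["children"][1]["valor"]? 5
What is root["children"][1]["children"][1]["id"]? 287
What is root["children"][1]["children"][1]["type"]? "directory"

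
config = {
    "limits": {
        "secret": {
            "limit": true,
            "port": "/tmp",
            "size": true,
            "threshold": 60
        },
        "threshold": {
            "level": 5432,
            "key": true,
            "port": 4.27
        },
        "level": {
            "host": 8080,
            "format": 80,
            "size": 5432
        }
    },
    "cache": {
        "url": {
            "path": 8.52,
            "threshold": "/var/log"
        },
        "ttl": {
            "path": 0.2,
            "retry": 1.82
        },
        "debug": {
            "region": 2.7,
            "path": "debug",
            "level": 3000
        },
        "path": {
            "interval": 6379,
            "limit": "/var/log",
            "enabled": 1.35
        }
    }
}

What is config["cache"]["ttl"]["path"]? 0.2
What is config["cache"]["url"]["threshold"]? "/var/log"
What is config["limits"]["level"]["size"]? 5432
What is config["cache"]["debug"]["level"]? 3000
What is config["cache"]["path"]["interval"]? 6379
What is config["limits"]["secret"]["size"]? True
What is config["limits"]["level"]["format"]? 80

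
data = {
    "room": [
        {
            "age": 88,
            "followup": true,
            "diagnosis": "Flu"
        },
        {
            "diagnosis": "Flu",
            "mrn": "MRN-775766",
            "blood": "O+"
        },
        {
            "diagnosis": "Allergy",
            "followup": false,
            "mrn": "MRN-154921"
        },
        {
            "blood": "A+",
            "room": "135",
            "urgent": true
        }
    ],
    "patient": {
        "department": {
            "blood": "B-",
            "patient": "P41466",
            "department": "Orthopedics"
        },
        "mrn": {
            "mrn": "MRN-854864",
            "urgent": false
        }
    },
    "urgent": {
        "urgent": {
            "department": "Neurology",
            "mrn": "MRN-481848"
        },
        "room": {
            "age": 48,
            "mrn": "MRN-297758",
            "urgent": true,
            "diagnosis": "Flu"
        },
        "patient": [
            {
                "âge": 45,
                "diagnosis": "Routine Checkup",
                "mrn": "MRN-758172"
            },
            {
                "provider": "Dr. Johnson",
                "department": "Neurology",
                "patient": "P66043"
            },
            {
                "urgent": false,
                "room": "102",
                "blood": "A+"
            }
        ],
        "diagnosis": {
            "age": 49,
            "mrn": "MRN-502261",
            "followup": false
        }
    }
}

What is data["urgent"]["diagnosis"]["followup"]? False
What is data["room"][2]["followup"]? False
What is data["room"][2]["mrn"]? "MRN-154921"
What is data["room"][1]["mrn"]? "MRN-775766"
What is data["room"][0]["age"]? 88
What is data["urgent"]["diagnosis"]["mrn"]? "MRN-502261"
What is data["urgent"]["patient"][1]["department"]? "Neurology"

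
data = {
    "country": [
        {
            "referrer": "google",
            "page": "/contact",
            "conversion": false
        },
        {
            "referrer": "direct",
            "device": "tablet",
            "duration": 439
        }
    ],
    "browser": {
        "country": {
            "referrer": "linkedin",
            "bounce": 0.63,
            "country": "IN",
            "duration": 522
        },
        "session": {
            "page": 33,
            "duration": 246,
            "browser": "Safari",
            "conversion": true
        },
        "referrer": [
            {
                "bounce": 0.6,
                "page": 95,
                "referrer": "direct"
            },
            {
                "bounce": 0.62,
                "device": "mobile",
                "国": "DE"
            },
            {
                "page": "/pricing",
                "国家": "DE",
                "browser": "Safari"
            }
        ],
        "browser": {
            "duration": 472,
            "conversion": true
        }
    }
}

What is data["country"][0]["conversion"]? False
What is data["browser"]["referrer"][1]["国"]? "DE"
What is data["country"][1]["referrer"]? "direct"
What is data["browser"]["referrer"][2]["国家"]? "DE"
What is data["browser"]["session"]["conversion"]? True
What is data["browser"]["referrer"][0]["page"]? 95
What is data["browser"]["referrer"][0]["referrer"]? "direct"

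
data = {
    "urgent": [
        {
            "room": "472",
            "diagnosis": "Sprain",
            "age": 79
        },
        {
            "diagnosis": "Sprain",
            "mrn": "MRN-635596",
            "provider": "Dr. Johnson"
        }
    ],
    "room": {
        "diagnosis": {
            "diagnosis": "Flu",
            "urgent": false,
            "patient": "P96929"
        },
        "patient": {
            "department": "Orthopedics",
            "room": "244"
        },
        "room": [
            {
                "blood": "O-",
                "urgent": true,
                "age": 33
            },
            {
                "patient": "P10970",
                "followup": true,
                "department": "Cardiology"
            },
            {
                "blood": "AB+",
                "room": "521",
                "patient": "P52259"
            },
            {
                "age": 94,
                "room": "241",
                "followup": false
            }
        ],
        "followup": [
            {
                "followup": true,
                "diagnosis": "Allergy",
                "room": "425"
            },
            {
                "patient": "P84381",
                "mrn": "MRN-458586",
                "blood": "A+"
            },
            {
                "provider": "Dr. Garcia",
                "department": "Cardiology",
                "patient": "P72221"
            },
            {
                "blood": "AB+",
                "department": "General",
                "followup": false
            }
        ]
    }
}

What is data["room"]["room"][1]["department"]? "Cardiology"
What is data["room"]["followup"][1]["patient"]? "P84381"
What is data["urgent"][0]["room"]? "472"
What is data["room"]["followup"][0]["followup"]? True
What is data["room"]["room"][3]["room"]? "241"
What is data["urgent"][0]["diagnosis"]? "Sprain"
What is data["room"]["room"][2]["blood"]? "AB+"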